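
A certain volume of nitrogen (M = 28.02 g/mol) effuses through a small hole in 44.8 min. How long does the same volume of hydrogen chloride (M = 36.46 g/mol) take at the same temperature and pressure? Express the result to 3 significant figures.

By Graham's law, t_HCl/t_N₂ = √(M_HCl/M_N₂) = √(36.46/28.02) = √1.301 = 1.141.
So the time for HCl is 44.8 × 1.141 = 51.1 min.

51.1 min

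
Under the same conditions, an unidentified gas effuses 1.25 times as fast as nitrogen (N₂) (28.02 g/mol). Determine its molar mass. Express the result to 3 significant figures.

Since effusion rate ∝ 1/√M, rate_X/rate_N₂ = √(M_N₂/M_X).
1.25 = √(28.02/M_X)
M_X = 28.02 / 1.25² = 28.02 / 1.562 = 17.9 g/mol

17.9 g/mol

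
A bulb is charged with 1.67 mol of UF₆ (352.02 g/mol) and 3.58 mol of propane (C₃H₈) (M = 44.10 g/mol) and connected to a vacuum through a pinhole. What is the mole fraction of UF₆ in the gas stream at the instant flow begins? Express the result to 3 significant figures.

0.142

The effusion rate of species i is ∝ p_i/√M_i ∝ n_i/√M_i.
x_UF₆(eff) = (n_UF₆/√M_UF₆) / (n_UF₆/√M_UF₆ + n_C₃H₈/√M_C₃H₈)
= (1.67/√352.02) / (1.67/√352.02 + 3.58/√44.10) = 0.08901/(0.08901 + 0.5391) = 0.142.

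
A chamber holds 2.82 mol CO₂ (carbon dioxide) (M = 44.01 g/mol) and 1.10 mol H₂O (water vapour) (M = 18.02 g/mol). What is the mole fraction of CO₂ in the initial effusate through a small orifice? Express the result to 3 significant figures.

0.621

Effusion rate of each component ∝ n_i/√M_i (partial pressure × 1/√M).
So x_CO₂ in the escaping gas = (n_CO₂/√M_CO₂) / Σ(n_i/√M_i)
= (2.82/√44.01) / (2.82/√44.01 + 1.10/√18.02) = 0.4251/(0.4251 + 0.2591) = 0.621.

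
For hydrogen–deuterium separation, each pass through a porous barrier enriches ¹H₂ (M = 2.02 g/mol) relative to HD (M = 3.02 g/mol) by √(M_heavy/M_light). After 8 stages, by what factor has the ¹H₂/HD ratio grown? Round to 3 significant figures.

5.00

The single-stage factor is √(M_heavy/M_light), so 8 stages give [√(3.02/2.02)]^8 = (3.02/2.02)^(8/2).
= 1.49505^4 = 5.00.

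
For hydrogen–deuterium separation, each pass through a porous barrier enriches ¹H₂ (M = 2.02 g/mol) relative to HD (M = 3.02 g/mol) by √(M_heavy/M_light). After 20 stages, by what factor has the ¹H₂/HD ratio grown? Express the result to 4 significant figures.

55.79

After 20 stages the ratio has grown by (√(3.02/2.02))^20 = (3.02/2.02)^(20/2).
= 1.49505^10 = 55.79.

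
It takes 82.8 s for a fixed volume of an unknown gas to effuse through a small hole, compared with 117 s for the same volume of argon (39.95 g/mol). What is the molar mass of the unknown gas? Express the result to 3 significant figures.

20.0 g/mol

From Graham's law, t_X/t_Ar = √(M_X/M_Ar).
82.8/117 = 0.7077 = √(M_X/39.95)
M_X = 39.95 × 0.7077² = 39.95 × 0.5008 = 20.0 g/mol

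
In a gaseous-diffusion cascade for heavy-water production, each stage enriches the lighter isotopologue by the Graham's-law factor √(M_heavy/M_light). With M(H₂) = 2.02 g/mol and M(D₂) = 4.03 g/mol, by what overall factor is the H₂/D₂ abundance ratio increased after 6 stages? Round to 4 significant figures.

7.941

Each stage multiplies the ratio by α = √(4.03/2.02), so after 6 stages the overall factor is α^6 = (4.03/2.02)^(6/2).
= 1.99505^3 = 7.941.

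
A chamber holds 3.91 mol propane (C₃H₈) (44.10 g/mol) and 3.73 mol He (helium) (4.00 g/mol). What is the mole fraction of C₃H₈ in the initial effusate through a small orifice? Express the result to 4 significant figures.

0.2400

Rate_i ∝ x_i/√M_i (Graham's law weighted by mole fraction), so the effusate composition follows n_i/√M_i.
Mole fraction of C₃H₈ in the effusate = (n_C₃H₈/√M_C₃H₈) / (n_C₃H₈/√M_C₃H₈ + n_He/√M_He)
= (3.91/√44.10) / (3.91/√44.10 + 3.73/√4.00) = 0.5888/(0.5888 + 1.865) = 0.2400.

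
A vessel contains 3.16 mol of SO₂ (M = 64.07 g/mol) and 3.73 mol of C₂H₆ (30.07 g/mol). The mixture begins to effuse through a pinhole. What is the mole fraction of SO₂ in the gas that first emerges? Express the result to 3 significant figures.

0.367

The effusion rate of species i is ∝ p_i/√M_i ∝ n_i/√M_i.
So x_SO₂ in the escaping gas = (n_SO₂/√M_SO₂) / Σ(n_i/√M_i)
= (3.16/√64.07) / (3.16/√64.07 + 3.73/√30.07) = 0.3948/(0.3948 + 0.6802) = 0.367.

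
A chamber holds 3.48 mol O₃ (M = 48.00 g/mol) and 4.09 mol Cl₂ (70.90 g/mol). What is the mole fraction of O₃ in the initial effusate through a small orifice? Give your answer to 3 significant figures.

0.508

Rate_i ∝ x_i/√M_i (Graham's law weighted by mole fraction), so the effusate composition follows n_i/√M_i.
So x_O₃ in the escaping gas = (n_O₃/√M_O₃) / Σ(n_i/√M_i)
= (3.48/√48.00) / (3.48/√48.00 + 4.09/√70.90) = 0.5023/(0.5023 + 0.4857) = 0.508.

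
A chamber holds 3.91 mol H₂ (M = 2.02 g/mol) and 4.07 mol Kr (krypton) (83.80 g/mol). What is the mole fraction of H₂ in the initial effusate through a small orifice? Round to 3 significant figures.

Each component's effusion rate ∝ (its partial pressure)·(1/√M) ∝ n_i/√M_i.
x_H₂(eff) = (n_H₂/√M_H₂) / (n_H₂/√M_H₂ + n_Kr/√M_Kr)
= (3.91/√2.02) / (3.91/√2.02 + 4.07/√83.80) = 2.751/(2.751 + 0.4446) = 0.861.

0.861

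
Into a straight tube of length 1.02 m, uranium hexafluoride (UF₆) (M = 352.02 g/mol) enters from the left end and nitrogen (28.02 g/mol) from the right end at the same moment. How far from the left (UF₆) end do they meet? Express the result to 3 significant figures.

The fronts meet when d_UF₆ + d_N₂ = L with d_UF₆/d_N₂ = √(M_N₂/M_UF₆) (Graham's law). Here √(M_N₂/M_UF₆) = √(28.02/352.02) = 0.2821.
With d_UF₆ + d_N₂ = 1.02 m, d_N₂ = 1.02/(1 + 0.2821) = 0.7956 m.
d_UF₆ = 1.02 − 0.7956 = 0.224 m.

0.224 m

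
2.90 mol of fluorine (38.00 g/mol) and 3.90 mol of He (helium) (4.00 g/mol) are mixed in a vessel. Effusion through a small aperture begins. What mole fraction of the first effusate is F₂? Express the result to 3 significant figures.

0.194

Rate_i ∝ x_i/√M_i (Graham's law weighted by mole fraction), so the effusate composition follows n_i/√M_i.
Mole fraction of F₂ in the effusate = (n_F₂/√M_F₂) / (n_F₂/√M_F₂ + n_He/√M_He)
= (2.90/√38.00) / (2.90/√38.00 + 3.90/√4.00) = 0.4704/(0.4704 + 1.950) = 0.194.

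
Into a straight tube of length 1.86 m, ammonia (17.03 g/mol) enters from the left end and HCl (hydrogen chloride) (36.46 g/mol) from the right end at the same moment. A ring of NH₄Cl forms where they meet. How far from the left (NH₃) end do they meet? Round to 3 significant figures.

Graham's law gives d_NH₃/d_HCl = rate_NH₃/rate_HCl = √(M_HCl/M_NH₃) = √(36.46/17.03) = 1.463.
With d_NH₃ + d_HCl = 1.86 m, d_HCl = 1.86/(1 + 1.463) = 0.7551 m.
d_NH₃ = 1.86 − 0.7551 = 1.10 m.

1.10 m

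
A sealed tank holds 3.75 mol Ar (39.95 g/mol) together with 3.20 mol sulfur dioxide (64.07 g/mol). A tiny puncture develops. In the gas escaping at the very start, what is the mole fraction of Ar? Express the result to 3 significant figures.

Each component's effusion rate ∝ (its partial pressure)·(1/√M) ∝ n_i/√M_i.
Mole fraction of Ar in the effusate = (n_Ar/√M_Ar) / (n_Ar/√M_Ar + n_SO₂/√M_SO₂)
= (3.75/√39.95) / (3.75/√39.95 + 3.20/√64.07) = 0.5933/(0.5933 + 0.3998) = 0.597.

0.597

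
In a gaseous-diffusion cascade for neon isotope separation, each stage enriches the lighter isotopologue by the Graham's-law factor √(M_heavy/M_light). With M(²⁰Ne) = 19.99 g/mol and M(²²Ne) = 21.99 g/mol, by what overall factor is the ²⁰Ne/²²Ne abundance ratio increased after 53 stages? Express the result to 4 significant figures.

After 53 stages the ratio has grown by (√(21.99/19.99))^53 = (21.99/19.99)^(53/2).
= 1.10005^(53/2) = 12.51.

12.51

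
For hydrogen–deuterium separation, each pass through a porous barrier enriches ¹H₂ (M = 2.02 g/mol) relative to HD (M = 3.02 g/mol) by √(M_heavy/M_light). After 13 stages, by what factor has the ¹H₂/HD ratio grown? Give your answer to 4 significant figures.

13.65

Each stage multiplies the ratio by α = √(3.02/2.02), so after 13 stages the overall factor is α^13 = (3.02/2.02)^(13/2).
= 1.49505^(13/2) = 13.65.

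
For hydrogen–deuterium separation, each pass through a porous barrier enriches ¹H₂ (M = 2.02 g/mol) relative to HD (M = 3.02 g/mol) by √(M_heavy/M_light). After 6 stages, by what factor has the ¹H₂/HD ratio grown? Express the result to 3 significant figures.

Each stage multiplies the ratio by α = √(3.02/2.02), so after 6 stages the overall factor is α^6 = (3.02/2.02)^(6/2).
= 1.49505^3 = 3.34.

3.34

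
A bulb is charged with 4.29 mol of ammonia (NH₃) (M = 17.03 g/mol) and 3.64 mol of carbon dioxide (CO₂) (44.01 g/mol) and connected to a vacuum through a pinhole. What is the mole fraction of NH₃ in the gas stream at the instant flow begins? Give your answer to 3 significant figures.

0.655

The effusion rate of species i is ∝ p_i/√M_i ∝ n_i/√M_i.
Mole fraction of NH₃ in the effusate = (n_NH₃/√M_NH₃) / (n_NH₃/√M_NH₃ + n_CO₂/√M_CO₂)
= (4.29/√17.03) / (4.29/√17.03 + 3.64/√44.01) = 1.040/(1.040 + 0.5487) = 0.655.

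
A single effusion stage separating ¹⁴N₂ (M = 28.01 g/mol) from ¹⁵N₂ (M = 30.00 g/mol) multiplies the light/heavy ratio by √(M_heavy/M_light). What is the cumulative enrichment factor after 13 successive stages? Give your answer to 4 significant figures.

1.562

Each stage multiplies the ratio by α = √(30.00/28.01), so after 13 stages the overall factor is α^13 = (30.00/28.01)^(13/2).
= 1.07105^(13/2) = 1.562.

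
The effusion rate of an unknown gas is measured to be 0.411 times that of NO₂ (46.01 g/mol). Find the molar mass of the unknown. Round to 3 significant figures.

Since effusion rate ∝ 1/√M, rate_X/rate_NO₂ = √(M_NO₂/M_X).
0.411 = √(46.01/M_X)
M_X = 46.01 / 0.411² = 46.01 / 0.1689 = 272 g/mol

272 g/mol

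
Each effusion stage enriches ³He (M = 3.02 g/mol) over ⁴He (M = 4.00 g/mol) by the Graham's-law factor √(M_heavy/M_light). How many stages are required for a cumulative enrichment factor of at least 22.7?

Single-stage factor α = √(4.00/3.02), so ln α = ½ ln(1.32450) = 0.1405.
Need α^N ≥ 22.7 ⇒ N ≥ ln(22.7) / ln α = 3.122 / 0.1405 = 22.22.
Rounding up, N = 23 stages.

23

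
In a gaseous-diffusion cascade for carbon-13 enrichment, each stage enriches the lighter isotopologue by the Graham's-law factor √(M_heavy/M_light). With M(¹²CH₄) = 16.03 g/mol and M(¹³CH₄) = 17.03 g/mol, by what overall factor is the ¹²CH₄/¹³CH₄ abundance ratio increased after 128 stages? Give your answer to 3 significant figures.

The single-stage factor is √(M_heavy/M_light), so 128 stages give [√(17.03/16.03)]^128 = (17.03/16.03)^(128/2).
= 1.06238^64 = 48.1.

48.1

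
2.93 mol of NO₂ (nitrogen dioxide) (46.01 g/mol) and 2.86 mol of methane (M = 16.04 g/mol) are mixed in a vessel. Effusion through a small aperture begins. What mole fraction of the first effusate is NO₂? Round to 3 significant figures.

Effusion rate of each component ∝ n_i/√M_i (partial pressure × 1/√M).
So x_NO₂ in the escaping gas = (n_NO₂/√M_NO₂) / Σ(n_i/√M_i)
= (2.93/√46.01) / (2.93/√46.01 + 2.86/√16.04) = 0.4320/(0.4320 + 0.7141) = 0.377.

0.377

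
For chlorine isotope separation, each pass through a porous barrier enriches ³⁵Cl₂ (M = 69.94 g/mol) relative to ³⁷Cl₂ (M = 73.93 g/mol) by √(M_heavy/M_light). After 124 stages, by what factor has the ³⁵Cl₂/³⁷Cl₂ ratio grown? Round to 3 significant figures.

Overall factor = α^124 with α = √(73.93/69.94), i.e. (73.93/69.94)^(124/2).
= 1.05705^62 = 31.2.

31.2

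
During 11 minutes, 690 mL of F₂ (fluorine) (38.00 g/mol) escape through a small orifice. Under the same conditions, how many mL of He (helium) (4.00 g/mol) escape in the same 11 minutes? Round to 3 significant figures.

2130 mL

Graham's law gives rate_He/rate_F₂ = √(M_F₂/M_He) = √(38.00/4.00) = √9.500 = 3.082.
So the volume for He is 690 × 3.082 = 2130 mL.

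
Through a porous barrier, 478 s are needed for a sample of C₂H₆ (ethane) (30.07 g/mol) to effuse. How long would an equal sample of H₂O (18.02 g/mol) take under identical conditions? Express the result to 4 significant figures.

370.0 s

Using Graham's law: t_H₂O/t_C₂H₆ = √(M_H₂O/M_C₂H₆) = √(18.02/30.07) = √0.5993 = 0.7741.
So the time for H₂O is 478 × 0.7741 = 370.0 s.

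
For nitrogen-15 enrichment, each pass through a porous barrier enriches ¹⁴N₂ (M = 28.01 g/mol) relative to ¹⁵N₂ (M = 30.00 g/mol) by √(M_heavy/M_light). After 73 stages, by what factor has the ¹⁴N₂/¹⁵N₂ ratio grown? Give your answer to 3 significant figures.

Each stage multiplies the ratio by α = √(30.00/28.01), so after 73 stages the overall factor is α^73 = (30.00/28.01)^(73/2).
= 1.07105^(73/2) = 12.2.

12.2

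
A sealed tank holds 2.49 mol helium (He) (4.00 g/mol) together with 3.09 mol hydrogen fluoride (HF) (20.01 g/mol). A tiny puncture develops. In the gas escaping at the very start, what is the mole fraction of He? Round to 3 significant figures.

0.643

The effusion rate of species i is ∝ p_i/√M_i ∝ n_i/√M_i.
Mole fraction of He in the effusate = (n_He/√M_He) / (n_He/√M_He + n_HF/√M_HF)
= (2.49/√4.00) / (2.49/√4.00 + 3.09/√20.01) = 1.245/(1.245 + 0.6908) = 0.643.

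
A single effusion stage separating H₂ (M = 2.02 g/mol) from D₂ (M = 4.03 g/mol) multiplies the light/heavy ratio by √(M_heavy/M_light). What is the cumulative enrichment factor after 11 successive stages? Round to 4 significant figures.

Each stage multiplies the ratio by α = √(4.03/2.02), so after 11 stages the overall factor is α^11 = (4.03/2.02)^(11/2).
= 1.99505^(11/2) = 44.64.

44.64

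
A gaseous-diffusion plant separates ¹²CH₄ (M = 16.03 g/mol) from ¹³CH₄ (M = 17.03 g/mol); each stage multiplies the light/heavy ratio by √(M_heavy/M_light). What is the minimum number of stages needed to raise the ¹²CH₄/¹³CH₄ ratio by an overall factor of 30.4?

Per stage α = (17.03/16.03)^(1/2) = 1.06238^0.5, giving ln α = 0.03026.
Need α^N ≥ 30.4 ⇒ N ≥ ln(30.4) / ln α = 3.414 / 0.03026 = 112.85.
So at least 113 stages are needed.

113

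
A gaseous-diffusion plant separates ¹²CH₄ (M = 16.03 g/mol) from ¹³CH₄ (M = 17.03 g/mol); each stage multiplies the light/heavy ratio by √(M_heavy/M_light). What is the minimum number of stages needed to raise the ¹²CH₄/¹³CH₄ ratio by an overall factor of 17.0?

Per stage α = (17.03/16.03)^(1/2) = 1.06238^0.5, giving ln α = 0.03026.
Need α^N ≥ 17.0 ⇒ N ≥ ln(17.0) / ln α = 2.833 / 0.03026 = 93.64.
So at least 94 stages are needed.

94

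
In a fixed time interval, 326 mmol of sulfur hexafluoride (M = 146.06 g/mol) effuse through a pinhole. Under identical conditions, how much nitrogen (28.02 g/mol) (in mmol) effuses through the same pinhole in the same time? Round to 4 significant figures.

By Graham's law, rate_N₂/rate_SF₆ = √(M_SF₆/M_N₂) = √(146.06/28.02) = √5.213 = 2.283.
So the amount for N₂ is 326 × 2.283 = 744.3 mmol.

744.3 mmol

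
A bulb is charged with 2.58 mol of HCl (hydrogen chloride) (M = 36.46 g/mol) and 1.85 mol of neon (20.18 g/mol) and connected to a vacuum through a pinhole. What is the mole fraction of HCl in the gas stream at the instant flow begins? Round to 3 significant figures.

0.509

The effusion rate of species i is ∝ p_i/√M_i ∝ n_i/√M_i.
So x_HCl in the escaping gas = (n_HCl/√M_HCl) / Σ(n_i/√M_i)
= (2.58/√36.46) / (2.58/√36.46 + 1.85/√20.18) = 0.4273/(0.4273 + 0.4118) = 0.509.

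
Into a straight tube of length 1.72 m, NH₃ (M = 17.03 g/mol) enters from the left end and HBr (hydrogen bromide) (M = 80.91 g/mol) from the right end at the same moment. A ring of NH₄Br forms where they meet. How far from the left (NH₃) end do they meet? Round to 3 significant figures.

Graham's law gives d_NH₃/d_HBr = rate_NH₃/rate_HBr = √(M_HBr/M_NH₃) = √(80.91/17.03) = 2.180.
With d_NH₃ + d_HBr = 1.72 m, d_HBr = 1.72/(1 + 2.180) = 0.5409 m.
d_NH₃ = 1.72 − 0.5409 = 1.18 m.

1.18 m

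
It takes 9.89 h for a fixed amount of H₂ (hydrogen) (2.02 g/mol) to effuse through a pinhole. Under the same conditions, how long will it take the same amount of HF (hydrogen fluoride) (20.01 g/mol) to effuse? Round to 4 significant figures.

31.13 h

From Graham's law, t_HF/t_H₂ = √(M_HF/M_H₂) = √(20.01/2.02) = √9.906 = 3.147.
So the time for HF is 9.89 × 3.147 = 31.13 h.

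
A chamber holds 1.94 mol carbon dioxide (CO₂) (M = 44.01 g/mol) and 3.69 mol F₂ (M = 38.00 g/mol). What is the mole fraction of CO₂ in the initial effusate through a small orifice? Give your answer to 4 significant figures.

The effusion rate of species i is ∝ p_i/√M_i ∝ n_i/√M_i.
So x_CO₂ in the escaping gas = (n_CO₂/√M_CO₂) / Σ(n_i/√M_i)
= (1.94/√44.01) / (1.94/√44.01 + 3.69/√38.00) = 0.2924/(0.2924 + 0.5986) = 0.3282.

0.3282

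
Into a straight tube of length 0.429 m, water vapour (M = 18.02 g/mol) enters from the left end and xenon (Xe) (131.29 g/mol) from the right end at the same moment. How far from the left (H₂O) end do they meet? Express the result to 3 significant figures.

The fronts meet when d_H₂O + d_Xe = L with d_H₂O/d_Xe = √(M_Xe/M_H₂O) (Graham's law). Here √(M_Xe/M_H₂O) = √(131.29/18.02) = 2.699.
With d_H₂O + d_Xe = 0.429 m, d_Xe = 0.429/(1 + 2.699) = 0.1160 m.
d_H₂O = 0.429 − 0.1160 = 0.313 m.

0.313 m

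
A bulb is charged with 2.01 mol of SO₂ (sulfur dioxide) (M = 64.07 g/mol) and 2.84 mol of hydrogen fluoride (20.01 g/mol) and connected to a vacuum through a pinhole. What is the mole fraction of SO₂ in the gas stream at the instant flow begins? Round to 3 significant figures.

The effusion rate of species i is ∝ p_i/√M_i ∝ n_i/√M_i.
So x_SO₂ in the escaping gas = (n_SO₂/√M_SO₂) / Σ(n_i/√M_i)
= (2.01/√64.07) / (2.01/√64.07 + 2.84/√20.01) = 0.2511/(0.2511 + 0.6349) = 0.283.

0.283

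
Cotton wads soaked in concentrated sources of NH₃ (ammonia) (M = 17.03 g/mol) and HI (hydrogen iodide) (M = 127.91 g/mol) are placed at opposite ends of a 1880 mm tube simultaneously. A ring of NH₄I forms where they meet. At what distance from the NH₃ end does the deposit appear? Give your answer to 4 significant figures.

In equal time, each gas travels a distance ∝ its rate ∝ 1/√M, so d_NH₃/d_HI = √(M_HI/M_NH₃) = √(127.91/17.03) = 2.741.
With d_NH₃ + d_HI = 1880 mm, d_HI = 1880/(1 + 2.741) = 502.6 mm.
d_NH₃ = 1880 − 502.6 = 1377 mm.

1377 mm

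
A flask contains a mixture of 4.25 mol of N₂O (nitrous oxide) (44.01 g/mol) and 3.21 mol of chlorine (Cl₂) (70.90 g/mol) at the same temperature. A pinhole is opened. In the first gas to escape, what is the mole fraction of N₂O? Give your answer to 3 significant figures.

0.627

Rate_i ∝ x_i/√M_i (Graham's law weighted by mole fraction), so the effusate composition follows n_i/√M_i.
So x_N₂O in the escaping gas = (n_N₂O/√M_N₂O) / Σ(n_i/√M_i)
= (4.25/√44.01) / (4.25/√44.01 + 3.21/√70.90) = 0.6406/(0.6406 + 0.3812) = 0.627.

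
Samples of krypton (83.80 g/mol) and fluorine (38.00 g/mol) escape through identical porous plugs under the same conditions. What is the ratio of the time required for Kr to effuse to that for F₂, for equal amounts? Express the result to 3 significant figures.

By Graham's law, t_Kr/t_F₂ = √(M_Kr/M_F₂) = √(83.80/38.00) = √2.205 = 1.49.

1.49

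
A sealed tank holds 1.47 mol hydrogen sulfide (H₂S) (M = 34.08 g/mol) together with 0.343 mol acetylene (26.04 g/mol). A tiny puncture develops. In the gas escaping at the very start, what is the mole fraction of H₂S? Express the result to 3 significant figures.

0.789

The effusion rate of species i is ∝ p_i/√M_i ∝ n_i/√M_i.
Mole fraction of H₂S in the effusate = (n_H₂S/√M_H₂S) / (n_H₂S/√M_H₂S + n_C₂H₂/√M_C₂H₂)
= (1.47/√34.08) / (1.47/√34.08 + 0.343/√26.04) = 0.2518/(0.2518 + 0.06722) = 0.789.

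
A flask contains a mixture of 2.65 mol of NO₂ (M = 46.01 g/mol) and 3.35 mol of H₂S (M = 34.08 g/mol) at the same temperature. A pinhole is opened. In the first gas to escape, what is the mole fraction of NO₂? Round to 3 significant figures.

0.405

Rate_i ∝ x_i/√M_i (Graham's law weighted by mole fraction), so the effusate composition follows n_i/√M_i.
So x_NO₂ in the escaping gas = (n_NO₂/√M_NO₂) / Σ(n_i/√M_i)
= (2.65/√46.01) / (2.65/√46.01 + 3.35/√34.08) = 0.3907/(0.3907 + 0.5738) = 0.405.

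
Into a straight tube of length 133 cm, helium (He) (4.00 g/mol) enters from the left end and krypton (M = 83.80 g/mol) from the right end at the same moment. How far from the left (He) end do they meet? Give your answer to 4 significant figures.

Distances travelled in equal time are proportional to diffusion rates, so d_He/d_Kr = √(M_Kr/M_He) = √(83.80/4.00) = 4.577.
With d_He + d_Kr = 133 cm, d_Kr = 133/(1 + 4.577) = 23.85 cm.
d_He = 133 − 23.85 = 109.2 cm.

109.2 cm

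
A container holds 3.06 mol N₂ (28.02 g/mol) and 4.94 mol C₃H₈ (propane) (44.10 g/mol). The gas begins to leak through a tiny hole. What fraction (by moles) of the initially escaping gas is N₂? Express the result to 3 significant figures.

0.437

Each component's effusion rate ∝ (its partial pressure)·(1/√M) ∝ n_i/√M_i.
x_N₂(eff) = (n_N₂/√M_N₂) / (n_N₂/√M_N₂ + n_C₃H₈/√M_C₃H₈)
= (3.06/√28.02) / (3.06/√28.02 + 4.94/√44.10) = 0.5781/(0.5781 + 0.7439) = 0.437.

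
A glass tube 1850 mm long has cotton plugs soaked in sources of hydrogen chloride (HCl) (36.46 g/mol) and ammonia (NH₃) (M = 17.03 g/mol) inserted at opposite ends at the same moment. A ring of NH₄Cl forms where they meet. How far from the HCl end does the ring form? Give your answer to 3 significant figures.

The fronts meet when d_HCl + d_NH₃ = L with d_HCl/d_NH₃ = √(M_NH₃/M_HCl) (Graham's law). Here √(M_NH₃/M_HCl) = √(17.03/36.46) = 0.6834.
With d_HCl + d_NH₃ = 1850 mm, d_NH₃ = 1850/(1 + 0.6834) = 1099 mm.
d_HCl = 1850 − 1099 = 751 mm.

751 mm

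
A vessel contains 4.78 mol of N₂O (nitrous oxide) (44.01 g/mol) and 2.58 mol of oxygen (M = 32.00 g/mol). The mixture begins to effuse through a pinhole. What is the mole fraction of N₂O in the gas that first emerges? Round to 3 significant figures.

0.612

Effusion rate of each component ∝ n_i/√M_i (partial pressure × 1/√M).
So x_N₂O in the escaping gas = (n_N₂O/√M_N₂O) / Σ(n_i/√M_i)
= (4.78/√44.01) / (4.78/√44.01 + 2.58/√32.00) = 0.7205/(0.7205 + 0.4561) = 0.612.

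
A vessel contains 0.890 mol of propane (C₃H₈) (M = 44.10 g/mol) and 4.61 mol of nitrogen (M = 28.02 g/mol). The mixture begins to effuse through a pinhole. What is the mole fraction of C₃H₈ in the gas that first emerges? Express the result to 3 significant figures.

0.133

The effusion rate of species i is ∝ p_i/√M_i ∝ n_i/√M_i.
So x_C₃H₈ in the escaping gas = (n_C₃H₈/√M_C₃H₈) / Σ(n_i/√M_i)
= (0.890/√44.10) / (0.890/√44.10 + 4.61/√28.02) = 0.1340/(0.1340 + 0.8709) = 0.133.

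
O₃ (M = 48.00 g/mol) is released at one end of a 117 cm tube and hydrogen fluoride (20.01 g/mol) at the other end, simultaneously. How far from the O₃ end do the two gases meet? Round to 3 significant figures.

45.9 cm

In equal time, each gas travels a distance ∝ its rate ∝ 1/√M, so d_O₃/d_HF = √(M_HF/M_O₃) = √(20.01/48.00) = 0.6457.
With d_O₃ + d_HF = 117 cm, d_HF = 117/(1 + 0.6457) = 71.10 cm.
d_O₃ = 117 − 71.10 = 45.9 cm.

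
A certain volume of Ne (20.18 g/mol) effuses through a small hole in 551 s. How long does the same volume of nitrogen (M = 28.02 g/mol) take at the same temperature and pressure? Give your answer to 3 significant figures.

649 s

Using Graham's law: t_N₂/t_Ne = √(M_N₂/M_Ne) = √(28.02/20.18) = √1.389 = 1.178.
So the time for N₂ is 551 × 1.178 = 649 s.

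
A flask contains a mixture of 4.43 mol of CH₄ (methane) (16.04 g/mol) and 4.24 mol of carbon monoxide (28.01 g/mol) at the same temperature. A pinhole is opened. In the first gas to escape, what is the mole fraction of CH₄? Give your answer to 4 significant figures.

0.5800

Rate_i ∝ x_i/√M_i (Graham's law weighted by mole fraction), so the effusate composition follows n_i/√M_i.
x_CH₄(eff) = (n_CH₄/√M_CH₄) / (n_CH₄/√M_CH₄ + n_CO/√M_CO)
= (4.43/√16.04) / (4.43/√16.04 + 4.24/√28.01) = 1.106/(1.106 + 0.8011) = 0.5800.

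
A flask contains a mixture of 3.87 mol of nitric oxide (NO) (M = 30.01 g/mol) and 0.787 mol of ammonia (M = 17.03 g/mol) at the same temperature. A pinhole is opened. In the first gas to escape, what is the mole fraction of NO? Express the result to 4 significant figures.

Effusion rate of each component ∝ n_i/√M_i (partial pressure × 1/√M).
Mole fraction of NO in the effusate = (n_NO/√M_NO) / (n_NO/√M_NO + n_NH₃/√M_NH₃)
= (3.87/√30.01) / (3.87/√30.01 + 0.787/√17.03) = 0.7064/(0.7064 + 0.1907) = 0.7874.

0.7874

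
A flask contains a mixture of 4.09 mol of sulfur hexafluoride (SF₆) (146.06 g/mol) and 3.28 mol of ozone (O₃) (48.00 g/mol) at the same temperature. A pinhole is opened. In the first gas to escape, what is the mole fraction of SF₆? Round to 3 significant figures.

0.417

Effusion rate of each component ∝ n_i/√M_i (partial pressure × 1/√M).
Mole fraction of SF₆ in the effusate = (n_SF₆/√M_SF₆) / (n_SF₆/√M_SF₆ + n_O₃/√M_O₃)
= (4.09/√146.06) / (4.09/√146.06 + 3.28/√48.00) = 0.3384/(0.3384 + 0.4734) = 0.417.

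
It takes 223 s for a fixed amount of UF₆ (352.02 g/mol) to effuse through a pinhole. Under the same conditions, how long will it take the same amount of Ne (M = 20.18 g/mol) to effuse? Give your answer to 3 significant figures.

53.4 s

Graham's law gives t_Ne/t_UF₆ = √(M_Ne/M_UF₆) = √(20.18/352.02) = √0.05733 = 0.2394.
So the time for Ne is 223 × 0.2394 = 53.4 s.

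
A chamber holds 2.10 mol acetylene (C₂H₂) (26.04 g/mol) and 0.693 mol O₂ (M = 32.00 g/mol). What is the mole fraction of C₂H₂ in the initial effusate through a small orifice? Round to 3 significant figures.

The effusion rate of species i is ∝ p_i/√M_i ∝ n_i/√M_i.
Mole fraction of C₂H₂ in the effusate = (n_C₂H₂/√M_C₂H₂) / (n_C₂H₂/√M_C₂H₂ + n_O₂/√M_O₂)
= (2.10/√26.04) / (2.10/√26.04 + 0.693/√32.00) = 0.4115/(0.4115 + 0.1225) = 0.771.

0.771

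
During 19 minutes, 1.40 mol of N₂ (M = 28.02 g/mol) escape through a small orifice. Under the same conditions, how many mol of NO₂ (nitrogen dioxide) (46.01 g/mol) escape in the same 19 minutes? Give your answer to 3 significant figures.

From Graham's law, rate_NO₂/rate_N₂ = √(M_N₂/M_NO₂) = √(28.02/46.01) = √0.6090 = 0.7804.
So the amount for NO₂ is 1.40 × 0.7804 = 1.09 mol.

1.09 mol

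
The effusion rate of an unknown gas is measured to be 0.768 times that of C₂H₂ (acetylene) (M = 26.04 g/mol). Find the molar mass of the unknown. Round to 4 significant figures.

From Graham's law, rate_X/rate_C₂H₂ = √(M_C₂H₂/M_X).
0.768 = √(26.04/M_X)
M_X = 26.04 / 0.768² = 26.04 / 0.5898 = 44.15 g/mol

44.15 g/mol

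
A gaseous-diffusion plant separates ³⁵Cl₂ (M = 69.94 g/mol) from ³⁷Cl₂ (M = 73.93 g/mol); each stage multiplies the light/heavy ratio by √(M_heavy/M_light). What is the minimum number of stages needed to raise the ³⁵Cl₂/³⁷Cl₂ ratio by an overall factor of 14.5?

With α = √(73.93/69.94) per stage, ln α = ½ ln(1.05705) = 0.02774.
Need α^N ≥ 14.5 ⇒ N ≥ ln(14.5) / ln α = 2.674 / 0.02774 = 96.40.
Rounding up, N = 97 stages.

97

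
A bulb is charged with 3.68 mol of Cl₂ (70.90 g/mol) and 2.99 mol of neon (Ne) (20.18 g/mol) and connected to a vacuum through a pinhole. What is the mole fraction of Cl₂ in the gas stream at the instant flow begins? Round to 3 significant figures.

Rate_i ∝ x_i/√M_i (Graham's law weighted by mole fraction), so the effusate composition follows n_i/√M_i.
Mole fraction of Cl₂ in the effusate = (n_Cl₂/√M_Cl₂) / (n_Cl₂/√M_Cl₂ + n_Ne/√M_Ne)
= (3.68/√70.90) / (3.68/√70.90 + 2.99/√20.18) = 0.4370/(0.4370 + 0.6656) = 0.396.

0.396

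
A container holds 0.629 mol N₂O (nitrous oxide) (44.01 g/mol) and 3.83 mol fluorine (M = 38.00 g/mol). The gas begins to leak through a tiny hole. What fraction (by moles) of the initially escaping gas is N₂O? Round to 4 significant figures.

The effusion rate of species i is ∝ p_i/√M_i ∝ n_i/√M_i.
So x_N₂O in the escaping gas = (n_N₂O/√M_N₂O) / Σ(n_i/√M_i)
= (0.629/√44.01) / (0.629/√44.01 + 3.83/√38.00) = 0.09481/(0.09481 + 0.6213) = 0.1324.

0.1324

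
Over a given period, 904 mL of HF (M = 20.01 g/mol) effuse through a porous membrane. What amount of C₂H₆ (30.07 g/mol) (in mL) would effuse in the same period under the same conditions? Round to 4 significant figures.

Using Graham's law: rate_C₂H₆/rate_HF = √(M_HF/M_C₂H₆) = √(20.01/30.07) = √0.6654 = 0.8157.
So the volume for C₂H₆ is 904 × 0.8157 = 737.4 mL.

737.4 mL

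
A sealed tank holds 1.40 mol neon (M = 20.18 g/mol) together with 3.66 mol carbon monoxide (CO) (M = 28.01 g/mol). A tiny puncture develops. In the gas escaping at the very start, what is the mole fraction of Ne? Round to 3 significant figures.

0.311

The effusion rate of species i is ∝ p_i/√M_i ∝ n_i/√M_i.
x_Ne(eff) = (n_Ne/√M_Ne) / (n_Ne/√M_Ne + n_CO/√M_CO)
= (1.40/√20.18) / (1.40/√20.18 + 3.66/√28.01) = 0.3117/(0.3117 + 0.6916) = 0.311.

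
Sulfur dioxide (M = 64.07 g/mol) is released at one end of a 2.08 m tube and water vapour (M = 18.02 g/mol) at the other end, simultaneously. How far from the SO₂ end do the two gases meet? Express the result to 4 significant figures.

In equal time, each gas travels a distance ∝ its rate ∝ 1/√M, so d_SO₂/d_H₂O = √(M_H₂O/M_SO₂) = √(18.02/64.07) = 0.5303.
With d_SO₂ + d_H₂O = 2.08 m, d_H₂O = 2.08/(1 + 0.5303) = 1.359 m.
d_SO₂ = 2.08 − 1.359 = 0.7208 m.

0.7208 m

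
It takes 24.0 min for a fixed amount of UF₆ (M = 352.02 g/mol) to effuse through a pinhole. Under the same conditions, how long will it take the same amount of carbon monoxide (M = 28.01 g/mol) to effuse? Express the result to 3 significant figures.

6.77 min

Since effusion rate ∝ 1/√M, t_CO/t_UF₆ = √(M_CO/M_UF₆) = √(28.01/352.02) = √0.07957 = 0.2821.
So the time for CO is 24.0 × 0.2821 = 6.77 min.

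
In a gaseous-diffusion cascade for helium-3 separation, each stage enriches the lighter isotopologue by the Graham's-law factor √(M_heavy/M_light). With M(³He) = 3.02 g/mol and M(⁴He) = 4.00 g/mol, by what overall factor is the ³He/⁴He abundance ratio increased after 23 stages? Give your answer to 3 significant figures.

25.3

Overall factor = α^23 with α = √(4.00/3.02), i.e. (4.00/3.02)^(23/2).
= 1.32450^(23/2) = 25.3.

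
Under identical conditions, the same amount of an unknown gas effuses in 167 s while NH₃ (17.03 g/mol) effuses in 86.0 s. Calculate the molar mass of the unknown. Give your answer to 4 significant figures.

From Graham's law, t_X/t_NH₃ = √(M_X/M_NH₃).
167/86.0 = 1.942 = √(M_X/17.03)
M_X = 17.03 × 1.942² = 17.03 × 3.771 = 64.22 g/mol

64.22 g/mol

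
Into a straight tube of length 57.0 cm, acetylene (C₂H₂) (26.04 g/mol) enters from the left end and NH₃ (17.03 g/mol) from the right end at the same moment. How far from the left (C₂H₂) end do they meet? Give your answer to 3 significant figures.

In equal time, each gas travels a distance ∝ its rate ∝ 1/√M, so d_C₂H₂/d_NH₃ = √(M_NH₃/M_C₂H₂) = √(17.03/26.04) = 0.8087.
With d_C₂H₂ + d_NH₃ = 57.0 cm, d_NH₃ = 57.0/(1 + 0.8087) = 31.51 cm.
d_C₂H₂ = 57.0 − 31.51 = 25.5 cm.

25.5 cm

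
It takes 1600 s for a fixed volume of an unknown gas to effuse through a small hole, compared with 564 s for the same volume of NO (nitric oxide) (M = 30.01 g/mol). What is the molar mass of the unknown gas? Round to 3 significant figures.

By Graham's law, t_X/t_NO = √(M_X/M_NO).
1600/564 = 2.837 = √(M_X/30.01)
M_X = 30.01 × 2.837² = 30.01 × 8.048 = 242 g/mol

242 g/mol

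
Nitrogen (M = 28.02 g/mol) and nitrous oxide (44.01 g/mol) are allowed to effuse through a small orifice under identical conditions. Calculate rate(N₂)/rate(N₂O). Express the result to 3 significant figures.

1.25

Using Graham's law: rate_N₂/rate_N₂O = √(M_N₂O/M_N₂) = √(44.01/28.02) = √1.571 = 1.25.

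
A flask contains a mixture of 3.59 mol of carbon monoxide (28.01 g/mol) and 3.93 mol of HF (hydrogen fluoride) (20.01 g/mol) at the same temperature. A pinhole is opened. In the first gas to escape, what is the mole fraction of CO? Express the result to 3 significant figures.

0.436

Each component's effusion rate ∝ (its partial pressure)·(1/√M) ∝ n_i/√M_i.
Mole fraction of CO in the effusate = (n_CO/√M_CO) / (n_CO/√M_CO + n_HF/√M_HF)
= (3.59/√28.01) / (3.59/√28.01 + 3.93/√20.01) = 0.6783/(0.6783 + 0.8786) = 0.436.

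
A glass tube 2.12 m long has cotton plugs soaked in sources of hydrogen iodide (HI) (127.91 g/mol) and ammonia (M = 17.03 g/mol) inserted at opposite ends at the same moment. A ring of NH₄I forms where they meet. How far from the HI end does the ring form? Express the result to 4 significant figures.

0.5668 m

Distances travelled in equal time are proportional to diffusion rates, so d_HI/d_NH₃ = √(M_NH₃/M_HI) = √(17.03/127.91) = 0.3649.
With d_HI + d_NH₃ = 2.12 m, d_NH₃ = 2.12/(1 + 0.3649) = 1.553 m.
d_HI = 2.12 − 1.553 = 0.5668 m.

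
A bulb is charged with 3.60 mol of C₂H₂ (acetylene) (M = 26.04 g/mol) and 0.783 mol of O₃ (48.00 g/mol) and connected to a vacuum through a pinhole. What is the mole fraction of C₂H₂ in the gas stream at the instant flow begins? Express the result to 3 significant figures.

0.862

Rate_i ∝ x_i/√M_i (Graham's law weighted by mole fraction), so the effusate composition follows n_i/√M_i.
x_C₂H₂(eff) = (n_C₂H₂/√M_C₂H₂) / (n_C₂H₂/√M_C₂H₂ + n_O₃/√M_O₃)
= (3.60/√26.04) / (3.60/√26.04 + 0.783/√48.00) = 0.7055/(0.7055 + 0.1130) = 0.862.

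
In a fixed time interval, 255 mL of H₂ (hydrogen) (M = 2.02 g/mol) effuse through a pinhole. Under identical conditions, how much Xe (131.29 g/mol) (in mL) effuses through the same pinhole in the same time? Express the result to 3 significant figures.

Graham's law gives rate_Xe/rate_H₂ = √(M_H₂/M_Xe) = √(2.02/131.29) = √0.01539 = 0.1240.
So the volume for Xe is 255 × 0.1240 = 31.6 mL.

31.6 mL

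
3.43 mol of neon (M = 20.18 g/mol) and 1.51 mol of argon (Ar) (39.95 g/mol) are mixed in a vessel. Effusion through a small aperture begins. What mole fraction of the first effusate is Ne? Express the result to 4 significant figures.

0.7617

Each component's effusion rate ∝ (its partial pressure)·(1/√M) ∝ n_i/√M_i.
x_Ne(eff) = (n_Ne/√M_Ne) / (n_Ne/√M_Ne + n_Ar/√M_Ar)
= (3.43/√20.18) / (3.43/√20.18 + 1.51/√39.95) = 0.7635/(0.7635 + 0.2389) = 0.7617.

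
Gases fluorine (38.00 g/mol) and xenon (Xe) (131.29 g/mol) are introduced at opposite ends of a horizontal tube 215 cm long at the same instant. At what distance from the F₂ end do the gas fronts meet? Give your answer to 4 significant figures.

The fronts meet when d_F₂ + d_Xe = L with d_F₂/d_Xe = √(M_Xe/M_F₂) (Graham's law). Here √(M_Xe/M_F₂) = √(131.29/38.00) = 1.859.
With d_F₂ + d_Xe = 215 cm, d_Xe = 215/(1 + 1.859) = 75.21 cm.
d_F₂ = 215 − 75.21 = 139.8 cm.

139.8 cm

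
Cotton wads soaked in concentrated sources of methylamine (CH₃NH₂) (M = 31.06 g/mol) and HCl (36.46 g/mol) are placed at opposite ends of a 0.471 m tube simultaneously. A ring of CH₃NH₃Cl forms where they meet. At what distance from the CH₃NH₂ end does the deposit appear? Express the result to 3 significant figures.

The fronts meet when d_CH₃NH₂ + d_HCl = L with d_CH₃NH₂/d_HCl = √(M_HCl/M_CH₃NH₂) (Graham's law). Here √(M_HCl/M_CH₃NH₂) = √(36.46/31.06) = 1.083.
With d_CH₃NH₂ + d_HCl = 0.471 m, d_HCl = 0.471/(1 + 1.083) = 0.2261 m.
d_CH₃NH₂ = 0.471 − 0.2261 = 0.245 m.

0.245 m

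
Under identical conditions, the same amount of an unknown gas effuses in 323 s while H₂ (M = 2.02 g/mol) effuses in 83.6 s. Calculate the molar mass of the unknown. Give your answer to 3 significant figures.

30.2 g/mol

Graham's law gives t_X/t_H₂ = √(M_X/M_H₂).
323/83.6 = 3.864 = √(M_X/2.02)
M_X = 2.02 × 3.864² = 2.02 × 14.93 = 30.2 g/mol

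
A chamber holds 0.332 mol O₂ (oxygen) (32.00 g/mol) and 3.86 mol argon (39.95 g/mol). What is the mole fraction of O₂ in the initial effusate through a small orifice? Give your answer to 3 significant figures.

0.0877

Each component's effusion rate ∝ (its partial pressure)·(1/√M) ∝ n_i/√M_i.
Mole fraction of O₂ in the effusate = (n_O₂/√M_O₂) / (n_O₂/√M_O₂ + n_Ar/√M_Ar)
= (0.332/√32.00) / (0.332/√32.00 + 3.86/√39.95) = 0.05869/(0.05869 + 0.6107) = 0.0877.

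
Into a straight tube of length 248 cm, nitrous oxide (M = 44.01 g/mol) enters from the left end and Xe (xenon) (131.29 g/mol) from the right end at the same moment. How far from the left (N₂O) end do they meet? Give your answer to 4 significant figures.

Graham's law gives d_N₂O/d_Xe = rate_N₂O/rate_Xe = √(M_Xe/M_N₂O) = √(131.29/44.01) = 1.727.
With d_N₂O + d_Xe = 248 cm, d_Xe = 248/(1 + 1.727) = 90.94 cm.
d_N₂O = 248 − 90.94 = 157.1 cm.

157.1 cm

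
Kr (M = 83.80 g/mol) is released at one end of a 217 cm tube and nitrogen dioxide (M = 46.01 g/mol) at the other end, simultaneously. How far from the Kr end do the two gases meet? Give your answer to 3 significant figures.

Graham's law gives d_Kr/d_NO₂ = rate_Kr/rate_NO₂ = √(M_NO₂/M_Kr) = √(46.01/83.80) = 0.7410.
With d_Kr + d_NO₂ = 217 cm, d_NO₂ = 217/(1 + 0.7410) = 124.6 cm.
d_Kr = 217 − 124.6 = 92.4 cm.

92.4 cm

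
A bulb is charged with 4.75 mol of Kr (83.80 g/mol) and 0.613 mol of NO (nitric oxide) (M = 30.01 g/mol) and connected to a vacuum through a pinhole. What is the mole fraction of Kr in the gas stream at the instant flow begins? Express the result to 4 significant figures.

The effusion rate of species i is ∝ p_i/√M_i ∝ n_i/√M_i.
Mole fraction of Kr in the effusate = (n_Kr/√M_Kr) / (n_Kr/√M_Kr + n_NO/√M_NO)
= (4.75/√83.80) / (4.75/√83.80 + 0.613/√30.01) = 0.5189/(0.5189 + 0.1119) = 0.8226.

0.8226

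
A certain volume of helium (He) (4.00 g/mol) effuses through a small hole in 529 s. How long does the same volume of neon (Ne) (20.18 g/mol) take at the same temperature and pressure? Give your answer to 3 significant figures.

1190 s

From Graham's law, t_Ne/t_He = √(M_Ne/M_He) = √(20.18/4.00) = √5.045 = 2.246.
So the time for Ne is 529 × 2.246 = 1190 s.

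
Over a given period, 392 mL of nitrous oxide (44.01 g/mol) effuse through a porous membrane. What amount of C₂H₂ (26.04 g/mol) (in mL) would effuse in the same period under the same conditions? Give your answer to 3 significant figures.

510 mL

Since effusion rate ∝ 1/√M, rate_C₂H₂/rate_N₂O = √(M_N₂O/M_C₂H₂) = √(44.01/26.04) = √1.690 = 1.300.
So the volume for C₂H₂ is 392 × 1.300 = 510 mL.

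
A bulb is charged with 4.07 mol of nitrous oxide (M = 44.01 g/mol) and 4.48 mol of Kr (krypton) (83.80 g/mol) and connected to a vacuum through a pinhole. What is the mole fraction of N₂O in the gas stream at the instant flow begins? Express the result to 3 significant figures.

0.556

Each component's effusion rate ∝ (its partial pressure)·(1/√M) ∝ n_i/√M_i.
x_N₂O(eff) = (n_N₂O/√M_N₂O) / (n_N₂O/√M_N₂O + n_Kr/√M_Kr)
= (4.07/√44.01) / (4.07/√44.01 + 4.48/√83.80) = 0.6135/(0.6135 + 0.4894) = 0.556.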